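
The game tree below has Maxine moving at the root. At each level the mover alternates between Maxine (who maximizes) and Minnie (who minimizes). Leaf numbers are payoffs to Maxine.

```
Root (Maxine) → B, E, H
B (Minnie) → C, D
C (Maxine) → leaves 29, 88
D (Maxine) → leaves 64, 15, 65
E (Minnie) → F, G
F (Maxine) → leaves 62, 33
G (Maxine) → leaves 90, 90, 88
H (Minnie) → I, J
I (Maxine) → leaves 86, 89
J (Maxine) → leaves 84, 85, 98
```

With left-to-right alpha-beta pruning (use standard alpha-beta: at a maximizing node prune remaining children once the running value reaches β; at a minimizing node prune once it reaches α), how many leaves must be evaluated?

12

C [α=-∞,β=+∞]: v=88
D [α=-∞,β=88]: v=65
B [α=-∞,β=+∞]: v=65
F [α=65,β=+∞]: v=62
E [α=65,β=+∞]: v=62 after child 1 ≤ α → α-cutoff, skip 1
I [α=65,β=+∞]: v=89
J [α=65,β=89]: v=98
H [α=65,β=+∞]: v=89
Root [α=-∞,β=+∞]: v=89
Leaves evaluated: 12 of 15.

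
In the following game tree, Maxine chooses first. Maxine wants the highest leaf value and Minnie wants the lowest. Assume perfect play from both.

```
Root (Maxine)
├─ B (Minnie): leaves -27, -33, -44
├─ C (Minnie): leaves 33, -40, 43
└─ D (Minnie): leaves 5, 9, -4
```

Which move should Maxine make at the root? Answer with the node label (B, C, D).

D

B (Minnie): min(-27, -33, -44) = -44
C (Minnie): min(33, -40, 43) = -40
D (Minnie): min(5, 9, -4) = -4
Root (Maxine): max(-44, -40, -4) = -4
Maxine picks the child with the highest value: D (value -4).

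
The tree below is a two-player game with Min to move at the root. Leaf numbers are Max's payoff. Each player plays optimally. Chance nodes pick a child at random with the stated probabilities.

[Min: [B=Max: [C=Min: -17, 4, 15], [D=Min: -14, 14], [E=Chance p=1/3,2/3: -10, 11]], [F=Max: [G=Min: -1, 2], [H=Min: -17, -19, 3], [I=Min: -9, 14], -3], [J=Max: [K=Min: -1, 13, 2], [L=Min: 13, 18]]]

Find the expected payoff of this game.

C (Min): min(-17, 4, 15) = -17
D (Min): min(-14, 14) = -14
E (Chance): 1/3·-10 + 2/3·11 = 4
B (Max): max(-17, -14, 4) = 4
G (Min): min(-1, 2) = -1
H (Min): min(-17, -19, 3) = -19
I (Min): min(-9, 14) = -9
F (Max): max(-1, -19, -9, -3) = -1
K (Min): min(-1, 13, 2) = -1
L (Min): min(13, 18) = 13
J (Max): max(-1, 13) = 13
Root (Min): min(4, -1, 13) = -1

-1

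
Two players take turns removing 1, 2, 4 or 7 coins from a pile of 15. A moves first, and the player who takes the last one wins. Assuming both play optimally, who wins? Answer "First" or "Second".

Second

W/L table (W = player to move can force a win):
i:   0  1  2  3  4  5  6  7  8  9 10 11 12 13 14 15
     L  W  W  L  W  W  L  W  W  L  W  W  L  W  W  L
Position 15 is L, so the second player wins.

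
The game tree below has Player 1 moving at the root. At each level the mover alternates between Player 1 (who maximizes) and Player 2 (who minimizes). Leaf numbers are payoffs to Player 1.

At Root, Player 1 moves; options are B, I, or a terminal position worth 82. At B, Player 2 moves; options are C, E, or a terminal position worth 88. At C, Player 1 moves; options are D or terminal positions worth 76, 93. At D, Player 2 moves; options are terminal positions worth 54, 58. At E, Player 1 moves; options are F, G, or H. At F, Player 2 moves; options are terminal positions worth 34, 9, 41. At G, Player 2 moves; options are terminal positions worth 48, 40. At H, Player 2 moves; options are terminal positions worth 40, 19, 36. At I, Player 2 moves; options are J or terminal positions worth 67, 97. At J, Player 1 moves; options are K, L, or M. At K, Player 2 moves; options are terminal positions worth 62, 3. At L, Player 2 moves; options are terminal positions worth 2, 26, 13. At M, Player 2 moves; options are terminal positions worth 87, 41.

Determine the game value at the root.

82

D (Player 2): min(54, 58) = 54
C (Player 1): max(54, 76, 93) = 93
F (Player 2): min(34, 9, 41) = 9
G (Player 2): min(48, 40) = 40
H (Player 2): min(40, 19, 36) = 19
E (Player 1): max(9, 40, 19) = 40
B (Player 2): min(93, 40, 88) = 40
K (Player 2): min(62, 3) = 3
L (Player 2): min(2, 26, 13) = 2
M (Player 2): min(87, 41) = 41
J (Player 1): max(3, 2, 41) = 41
I (Player 2): min(41, 67, 97) = 41
Root (Player 1): max(40, 41, 82) = 82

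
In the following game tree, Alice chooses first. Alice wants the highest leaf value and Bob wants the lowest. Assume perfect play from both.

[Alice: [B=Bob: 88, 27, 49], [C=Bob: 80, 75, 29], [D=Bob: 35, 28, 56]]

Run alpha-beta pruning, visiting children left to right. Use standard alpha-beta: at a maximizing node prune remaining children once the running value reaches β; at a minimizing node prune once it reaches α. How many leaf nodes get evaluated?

8

B [α=-∞,β=+∞]: v=27
C [α=27,β=+∞]: v=29
D [α=29,β=+∞]: v=28 after child 2 ≤ α → α-cutoff, skip 1
Root [α=-∞,β=+∞]: v=29
Leaves evaluated: 8 of 9.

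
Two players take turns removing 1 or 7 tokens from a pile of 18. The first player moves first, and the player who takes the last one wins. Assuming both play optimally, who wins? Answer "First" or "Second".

Second

i:   0  1  2  3  4  5  6  7  8  9 10 11 12 13 14 15 16 17 18
     L  W  L  W  L  W  L  W  L  W  L  W  L  W  L  W  L  W  L
Position 18 is L, so the second player wins.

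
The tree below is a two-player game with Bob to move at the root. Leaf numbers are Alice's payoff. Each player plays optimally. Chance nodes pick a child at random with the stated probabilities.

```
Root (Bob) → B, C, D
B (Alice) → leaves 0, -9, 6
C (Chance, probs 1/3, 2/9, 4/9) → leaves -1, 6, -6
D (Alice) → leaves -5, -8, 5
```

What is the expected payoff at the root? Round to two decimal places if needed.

B (Alice): max(0, -9, 6) = 6
C (Chance): 1/3·-1 + 2/9·6 + 4/9·-6 = -1.67
D (Alice): max(-5, -8, 5) = 5
Root (Bob): min(6, -1.67, 5) = -1.67

-1.67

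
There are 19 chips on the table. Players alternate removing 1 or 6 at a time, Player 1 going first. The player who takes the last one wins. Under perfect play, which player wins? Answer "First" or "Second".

First

Mark each pile size as W (mover wins) or L (mover loses):
i:   0  1  2  3  4  5  6  7  8  9 10 11 12 13 14 15 16 17 18 19
     L  W  L  W  L  W  W  L  W  L  W  L  W  W  L  W  L  W  L  W
Position 19 is W, so the first player wins.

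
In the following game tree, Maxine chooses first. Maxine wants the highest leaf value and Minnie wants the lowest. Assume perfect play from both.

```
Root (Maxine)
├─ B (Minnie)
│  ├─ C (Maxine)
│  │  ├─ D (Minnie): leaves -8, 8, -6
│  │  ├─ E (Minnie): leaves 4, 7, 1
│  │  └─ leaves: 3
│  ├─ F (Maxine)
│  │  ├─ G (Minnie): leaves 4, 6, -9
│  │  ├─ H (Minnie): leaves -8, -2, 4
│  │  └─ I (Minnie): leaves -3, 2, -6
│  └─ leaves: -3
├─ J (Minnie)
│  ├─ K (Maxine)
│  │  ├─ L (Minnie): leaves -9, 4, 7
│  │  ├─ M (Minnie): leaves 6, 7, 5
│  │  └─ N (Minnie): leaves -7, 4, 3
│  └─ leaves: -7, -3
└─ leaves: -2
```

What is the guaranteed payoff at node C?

3

D: min(-8, 8, -6) = -8
E: min(4, 7, 1) = 1
C: max(-8, 1, 3) = 3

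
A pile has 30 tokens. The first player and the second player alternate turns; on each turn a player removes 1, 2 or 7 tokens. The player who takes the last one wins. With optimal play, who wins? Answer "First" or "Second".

Positions where the player to move wins (W) vs loses (L):
i:   0  1  2  3  4  5  6  7  8  9 10 11 12 13 14 15 16 17 18 19 20 21 22 23 24 25 26 27 28 29 30
     L  W  W  L  W  W  L  W  W  L  W  W  L  W  W  L  W  W  L  W  W  L  W  W  L  W  W  L  W  W  L
Position 30 is L, so the second player wins.

Second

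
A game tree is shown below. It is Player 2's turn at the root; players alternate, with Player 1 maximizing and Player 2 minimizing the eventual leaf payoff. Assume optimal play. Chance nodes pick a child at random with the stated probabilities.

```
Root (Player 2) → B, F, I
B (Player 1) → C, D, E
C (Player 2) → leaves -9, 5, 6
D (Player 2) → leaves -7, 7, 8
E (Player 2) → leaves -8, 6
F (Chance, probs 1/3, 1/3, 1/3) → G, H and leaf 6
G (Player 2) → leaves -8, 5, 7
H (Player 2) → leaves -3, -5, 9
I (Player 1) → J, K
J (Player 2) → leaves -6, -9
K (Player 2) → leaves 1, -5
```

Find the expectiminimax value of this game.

-7

C (Player 2): min(-9, 5, 6) = -9
D (Player 2): min(-7, 7, 8) = -7
E (Player 2): min(-8, 6) = -8
B (Player 1): max(-9, -7, -8) = -7
G (Player 2): min(-8, 5, 7) = -8
H (Player 2): min(-3, -5, 9) = -5
F (Chance): 1/3·-8 + 1/3·-5 + 1/3·6 = -2.33
J (Player 2): min(-6, -9) = -9
K (Player 2): min(1, -5) = -5
I (Player 1): max(-9, -5) = -5
Root (Player 2): min(-7, -2.33, -5) = -7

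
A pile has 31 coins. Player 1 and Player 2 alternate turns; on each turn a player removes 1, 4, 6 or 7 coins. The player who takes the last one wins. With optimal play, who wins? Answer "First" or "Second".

Second

Positions where the player to move wins (W) vs loses (L):
i:   0  1  2  3  4  5  6  7  8  9 10 11 12 13 14 15 16 17 18 19 20 21 22 23 24 25 26 27 28 29 30 31
     L  W  L  W  W  L  W  W  W  W  L  W  W  L  W  L  W  W  L  W  W  W  W  L  W  W  L  W  L  W  W  L
Position 31 is L, so the second player wins.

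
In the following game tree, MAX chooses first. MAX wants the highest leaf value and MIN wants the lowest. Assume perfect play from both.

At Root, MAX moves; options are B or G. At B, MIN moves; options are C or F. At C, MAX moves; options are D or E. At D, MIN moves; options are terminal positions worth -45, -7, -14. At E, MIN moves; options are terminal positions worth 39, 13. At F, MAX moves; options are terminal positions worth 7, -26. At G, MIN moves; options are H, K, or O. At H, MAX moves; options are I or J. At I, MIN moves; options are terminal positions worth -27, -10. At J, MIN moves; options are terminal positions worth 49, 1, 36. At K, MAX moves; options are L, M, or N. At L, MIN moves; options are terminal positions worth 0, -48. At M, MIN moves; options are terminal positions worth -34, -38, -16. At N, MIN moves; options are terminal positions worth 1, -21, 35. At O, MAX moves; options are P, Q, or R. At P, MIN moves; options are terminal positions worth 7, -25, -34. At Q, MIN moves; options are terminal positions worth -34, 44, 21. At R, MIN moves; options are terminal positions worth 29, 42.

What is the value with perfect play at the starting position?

D (MIN): min(-45, -7, -14) = -45
E (MIN): min(39, 13) = 13
C (MAX): max(-45, 13) = 13
F (MAX): max(7, -26) = 7
B (MIN): min(13, 7) = 7
I (MIN): min(-27, -10) = -27
J (MIN): min(49, 1, 36) = 1
H (MAX): max(-27, 1) = 1
L (MIN): min(0, -48) = -48
M (MIN): min(-34, -38, -16) = -38
N (MIN): min(1, -21, 35) = -21
K (MAX): max(-48, -38, -21) = -21
P (MIN): min(7, -25, -34) = -34
Q (MIN): min(-34, 44, 21) = -34
R (MIN): min(29, 42) = 29
O (MAX): max(-34, -34, 29) = 29
G (MIN): min(1, -21, 29) = -21
Root (MAX): max(7, -21) = 7

7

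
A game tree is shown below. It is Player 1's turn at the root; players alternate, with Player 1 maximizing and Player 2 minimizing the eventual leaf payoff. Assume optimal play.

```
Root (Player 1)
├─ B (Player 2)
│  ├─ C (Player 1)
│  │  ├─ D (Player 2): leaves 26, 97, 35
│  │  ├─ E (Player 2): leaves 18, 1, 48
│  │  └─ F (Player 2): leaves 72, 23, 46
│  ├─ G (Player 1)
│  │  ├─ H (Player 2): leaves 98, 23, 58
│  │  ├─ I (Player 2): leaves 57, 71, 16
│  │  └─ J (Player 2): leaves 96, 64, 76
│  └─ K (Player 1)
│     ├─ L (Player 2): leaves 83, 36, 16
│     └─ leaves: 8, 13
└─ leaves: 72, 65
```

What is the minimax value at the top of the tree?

D (Player 2): min(26, 97, 35) = 26
E (Player 2): min(18, 1, 48) = 1
F (Player 2): min(72, 23, 46) = 23
C (Player 1): max(26, 1, 23) = 26
H (Player 2): min(98, 23, 58) = 23
I (Player 2): min(57, 71, 16) = 16
J (Player 2): min(96, 64, 76) = 64
G (Player 1): max(23, 16, 64) = 64
L (Player 2): min(83, 36, 16) = 16
K (Player 1): max(16, 8, 13) = 16
B (Player 2): min(26, 64, 16) = 16
Root (Player 1): max(16, 72, 65) = 72

72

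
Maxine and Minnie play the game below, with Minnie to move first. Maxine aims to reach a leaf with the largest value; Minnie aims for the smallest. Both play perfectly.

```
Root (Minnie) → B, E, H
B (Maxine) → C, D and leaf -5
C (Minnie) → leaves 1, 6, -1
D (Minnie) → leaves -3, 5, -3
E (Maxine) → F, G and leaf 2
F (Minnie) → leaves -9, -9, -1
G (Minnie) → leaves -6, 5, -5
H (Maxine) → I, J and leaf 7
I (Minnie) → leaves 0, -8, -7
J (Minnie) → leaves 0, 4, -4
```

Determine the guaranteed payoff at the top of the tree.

-1

C (Minnie): min(1, 6, -1) = -1
D (Minnie): min(-3, 5, -3) = -3
B (Maxine): max(-1, -3, -5) = -1
F (Minnie): min(-9, -9, -1) = -9
G (Minnie): min(-6, 5, -5) = -6
E (Maxine): max(-9, -6, 2) = 2
I (Minnie): min(0, -8, -7) = -8
J (Minnie): min(0, 4, -4) = -4
H (Maxine): max(-8, -4, 7) = 7
Root (Minnie): min(-1, 2, 7) = -1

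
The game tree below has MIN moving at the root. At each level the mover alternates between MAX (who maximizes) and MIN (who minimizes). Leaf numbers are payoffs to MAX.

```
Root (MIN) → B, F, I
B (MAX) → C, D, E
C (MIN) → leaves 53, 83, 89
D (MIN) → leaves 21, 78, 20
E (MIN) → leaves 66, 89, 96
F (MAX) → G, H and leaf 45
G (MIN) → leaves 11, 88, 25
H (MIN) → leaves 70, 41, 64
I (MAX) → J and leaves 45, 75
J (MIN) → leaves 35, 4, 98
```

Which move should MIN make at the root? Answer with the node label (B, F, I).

C (MIN): min(53, 83, 89) = 53
D (MIN): min(21, 78, 20) = 20
E (MIN): min(66, 89, 96) = 66
B (MAX): max(53, 20, 66) = 66
G (MIN): min(11, 88, 25) = 11
H (MIN): min(70, 41, 64) = 41
F (MAX): max(11, 41, 45) = 45
J (MIN): min(35, 4, 98) = 4
I (MAX): max(4, 45, 75) = 75
Root (MIN): min(66, 45, 75) = 45
MIN picks the child with the lowest value: F (value 45).

F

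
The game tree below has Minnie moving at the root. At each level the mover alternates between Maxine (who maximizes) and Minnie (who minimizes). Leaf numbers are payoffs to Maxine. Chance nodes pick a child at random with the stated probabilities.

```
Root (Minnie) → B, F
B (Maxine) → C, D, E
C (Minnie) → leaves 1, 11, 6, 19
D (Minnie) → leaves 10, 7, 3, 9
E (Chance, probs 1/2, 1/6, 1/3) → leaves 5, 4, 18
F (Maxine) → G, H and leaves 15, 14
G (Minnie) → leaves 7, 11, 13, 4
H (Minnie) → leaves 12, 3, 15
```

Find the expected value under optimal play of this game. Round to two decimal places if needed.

C (Minnie): min(1, 11, 6, 19) = 1
D (Minnie): min(10, 7, 3, 9) = 3
E (Chance): 1/2·5 + 1/6·4 + 1/3·18 = 9.17
B (Maxine): max(1, 3, 9.17) = 9.17
G (Minnie): min(7, 11, 13, 4) = 4
H (Minnie): min(12, 3, 15) = 3
F (Maxine): max(4, 3, 15, 14) = 15
Root (Minnie): min(9.17, 15) = 9.17

9.17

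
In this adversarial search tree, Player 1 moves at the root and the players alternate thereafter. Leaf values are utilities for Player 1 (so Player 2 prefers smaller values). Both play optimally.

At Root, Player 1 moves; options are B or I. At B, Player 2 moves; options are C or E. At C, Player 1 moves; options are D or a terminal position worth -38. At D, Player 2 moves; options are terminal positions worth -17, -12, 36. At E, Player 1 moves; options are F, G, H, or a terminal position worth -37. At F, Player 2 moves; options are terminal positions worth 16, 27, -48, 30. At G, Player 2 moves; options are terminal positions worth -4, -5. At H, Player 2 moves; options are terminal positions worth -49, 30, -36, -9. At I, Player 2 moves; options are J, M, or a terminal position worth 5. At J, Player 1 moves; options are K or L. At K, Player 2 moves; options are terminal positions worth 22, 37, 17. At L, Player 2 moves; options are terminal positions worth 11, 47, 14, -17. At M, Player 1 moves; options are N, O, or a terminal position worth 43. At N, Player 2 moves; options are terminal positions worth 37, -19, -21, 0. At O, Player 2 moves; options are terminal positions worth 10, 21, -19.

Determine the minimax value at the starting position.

D (Player 2): min(-17, -12, 36) = -17
C (Player 1): max(-17, -38) = -17
F (Player 2): min(16, 27, -48, 30) = -48
G (Player 2): min(-4, -5) = -5
H (Player 2): min(-49, 30, -36, -9) = -49
E (Player 1): max(-48, -5, -49, -37) = -5
B (Player 2): min(-17, -5) = -17
K (Player 2): min(22, 37, 17) = 17
L (Player 2): min(11, 47, 14, -17) = -17
J (Player 1): max(17, -17) = 17
N (Player 2): min(37, -19, -21, 0) = -21
O (Player 2): min(10, 21, -19) = -19
M (Player 1): max(-21, -19, 43) = 43
I (Player 2): min(17, 43, 5) = 5
Root (Player 1): max(-17, 5) = 5

5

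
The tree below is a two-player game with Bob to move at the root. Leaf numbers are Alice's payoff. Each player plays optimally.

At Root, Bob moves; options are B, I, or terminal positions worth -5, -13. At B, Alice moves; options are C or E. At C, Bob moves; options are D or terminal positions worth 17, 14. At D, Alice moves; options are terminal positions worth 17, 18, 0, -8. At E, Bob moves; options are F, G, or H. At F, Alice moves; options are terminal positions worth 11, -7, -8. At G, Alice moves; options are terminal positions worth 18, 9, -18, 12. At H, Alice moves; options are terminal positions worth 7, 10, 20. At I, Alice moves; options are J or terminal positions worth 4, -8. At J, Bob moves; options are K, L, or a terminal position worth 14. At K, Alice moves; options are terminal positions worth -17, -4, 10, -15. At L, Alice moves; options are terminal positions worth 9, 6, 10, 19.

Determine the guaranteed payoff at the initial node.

D (Alice): max(17, 18, 0, -8) = 18
C (Bob): min(18, 17, 14) = 14
F (Alice): max(11, -7, -8) = 11
G (Alice): max(18, 9, -18, 12) = 18
H (Alice): max(7, 10, 20) = 20
E (Bob): min(11, 18, 20) = 11
B (Alice): max(14, 11) = 14
K (Alice): max(-17, -4, 10, -15) = 10
L (Alice): max(9, 6, 10, 19) = 19
J (Bob): min(10, 19, 14) = 10
I (Alice): max(10, 4, -8) = 10
Root (Bob): min(14, 10, -5, -13) = -13

-13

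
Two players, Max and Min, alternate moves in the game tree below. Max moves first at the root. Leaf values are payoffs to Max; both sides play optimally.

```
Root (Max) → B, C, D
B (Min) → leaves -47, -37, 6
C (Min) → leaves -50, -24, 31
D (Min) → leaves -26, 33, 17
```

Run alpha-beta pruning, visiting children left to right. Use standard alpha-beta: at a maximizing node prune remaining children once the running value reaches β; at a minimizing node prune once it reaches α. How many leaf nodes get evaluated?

B [α=-∞,β=+∞]: v=-47
C [α=-47,β=+∞]: v=-50 after child 1 ≤ α → α-cutoff, skip 2
D [α=-47,β=+∞]: v=-26
Root [α=-∞,β=+∞]: v=-26
Leaves evaluated: 7 of 9.

7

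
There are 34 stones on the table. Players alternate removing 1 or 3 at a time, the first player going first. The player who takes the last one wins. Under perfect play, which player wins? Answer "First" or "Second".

Second

W/L table (W = player to move can force a win):
i:   0  1  2  3  4  5  6  7  8  9 10 11 12 13 14 15 16 17 18 19 20 21 22 23 24 25 26 27 28 29 30 31 32 33 34
     L  W  L  W  L  W  L  W  L  W  L  W  L  W  L  W  L  W  L  W  L  W  L  W  L  W  L  W  L  W  L  W  L  W  L
Position 34 is L, so the second player wins.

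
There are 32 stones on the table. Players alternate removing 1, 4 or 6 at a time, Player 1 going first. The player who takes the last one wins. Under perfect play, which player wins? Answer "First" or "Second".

W/L table (W = player to move can force a win):
i:   0  1  2  3  4  5  6  7  8  9 10 11 12 13 14 15 16 17 18 19 20 21 22 23 24 25 26 27 28 29 30 31 32
     L  W  L  W  W  L  W  L  W  W  L  W  L  W  W  L  W  L  W  W  L  W  L  W  W  L  W  L  W  W  L  W  L
Position 32 is L, so the second player wins.

Second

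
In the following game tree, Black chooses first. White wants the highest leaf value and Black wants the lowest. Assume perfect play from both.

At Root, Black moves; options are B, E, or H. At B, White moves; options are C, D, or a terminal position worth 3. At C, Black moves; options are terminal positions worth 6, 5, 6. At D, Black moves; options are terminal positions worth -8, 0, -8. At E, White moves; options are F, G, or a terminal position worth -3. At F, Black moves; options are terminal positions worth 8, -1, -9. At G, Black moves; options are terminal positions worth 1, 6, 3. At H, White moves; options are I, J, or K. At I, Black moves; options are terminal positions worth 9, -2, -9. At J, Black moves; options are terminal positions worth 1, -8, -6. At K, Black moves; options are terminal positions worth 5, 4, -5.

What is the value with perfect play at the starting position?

-5

C (Black): min(6, 5, 6) = 5
D (Black): min(-8, 0, -8) = -8
B (White): max(5, -8, 3) = 5
F (Black): min(8, -1, -9) = -9
G (Black): min(1, 6, 3) = 1
E (White): max(-9, 1, -3) = 1
I (Black): min(9, -2, -9) = -9
J (Black): min(1, -8, -6) = -8
K (Black): min(5, 4, -5) = -5
H (White): max(-9, -8, -5) = -5
Root (Black): min(5, 1, -5) = -5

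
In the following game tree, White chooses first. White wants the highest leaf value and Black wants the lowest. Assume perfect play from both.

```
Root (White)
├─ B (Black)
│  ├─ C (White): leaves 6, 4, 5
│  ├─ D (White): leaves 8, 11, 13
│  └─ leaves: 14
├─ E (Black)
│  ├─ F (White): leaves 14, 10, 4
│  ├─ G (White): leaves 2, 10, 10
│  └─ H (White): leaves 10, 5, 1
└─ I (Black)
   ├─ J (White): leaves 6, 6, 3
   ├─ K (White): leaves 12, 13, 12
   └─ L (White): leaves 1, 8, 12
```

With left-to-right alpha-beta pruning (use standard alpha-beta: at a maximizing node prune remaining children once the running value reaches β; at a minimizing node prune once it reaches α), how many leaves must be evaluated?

15

C [α=-∞,β=+∞]: v=6
D [α=-∞,β=6]: v=8 after child 1 ≥ β → β-cutoff, skip 2
B [α=-∞,β=+∞]: v=6
F [α=6,β=+∞]: v=14
G [α=6,β=14]: v=10
H [α=6,β=10]: v=10 after child 1 ≥ β → β-cutoff, skip 2
E [α=6,β=+∞]: v=10
J [α=10,β=+∞]: v=6
I [α=10,β=+∞]: v=6 after child 1 ≤ α → α-cutoff, skip 2
Root [α=-∞,β=+∞]: v=10
Leaves evaluated: 15 of 25.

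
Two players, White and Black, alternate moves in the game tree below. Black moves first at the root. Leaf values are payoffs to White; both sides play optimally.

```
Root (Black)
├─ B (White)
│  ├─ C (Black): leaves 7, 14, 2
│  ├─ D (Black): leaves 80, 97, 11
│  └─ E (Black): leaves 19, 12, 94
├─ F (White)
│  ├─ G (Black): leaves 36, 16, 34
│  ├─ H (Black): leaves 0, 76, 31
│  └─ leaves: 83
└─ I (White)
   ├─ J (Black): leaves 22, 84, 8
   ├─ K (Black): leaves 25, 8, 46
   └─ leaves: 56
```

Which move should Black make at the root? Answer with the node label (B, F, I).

B

C (Black): min(7, 14, 2) = 2
D (Black): min(80, 97, 11) = 11
E (Black): min(19, 12, 94) = 12
B (White): max(2, 11, 12) = 12
G (Black): min(36, 16, 34) = 16
H (Black): min(0, 76, 31) = 0
F (White): max(16, 0, 83) = 83
J (Black): min(22, 84, 8) = 8
K (Black): min(25, 8, 46) = 8
I (White): max(8, 8, 56) = 56
Root (Black): min(12, 83, 56) = 12
Black picks the child with the lowest value: B (value 12).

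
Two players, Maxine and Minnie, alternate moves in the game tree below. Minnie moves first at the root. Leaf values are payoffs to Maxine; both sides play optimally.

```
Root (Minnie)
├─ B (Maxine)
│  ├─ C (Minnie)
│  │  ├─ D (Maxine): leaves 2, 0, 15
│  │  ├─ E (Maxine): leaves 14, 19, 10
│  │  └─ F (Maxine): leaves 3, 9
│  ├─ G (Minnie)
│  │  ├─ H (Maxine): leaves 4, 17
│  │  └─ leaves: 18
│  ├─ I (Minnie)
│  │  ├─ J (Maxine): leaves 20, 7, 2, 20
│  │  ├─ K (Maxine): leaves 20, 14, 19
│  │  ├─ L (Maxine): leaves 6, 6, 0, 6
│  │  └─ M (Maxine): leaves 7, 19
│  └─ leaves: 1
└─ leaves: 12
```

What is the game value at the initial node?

12

D (Maxine): max(2, 0, 15) = 15
E (Maxine): max(14, 19, 10) = 19
F (Maxine): max(3, 9) = 9
C (Minnie): min(15, 19, 9) = 9
H (Maxine): max(4, 17) = 17
G (Minnie): min(17, 18) = 17
J (Maxine): max(20, 7, 2, 20) = 20
K (Maxine): max(20, 14, 19) = 20
L (Maxine): max(6, 6, 0, 6) = 6
M (Maxine): max(7, 19) = 19
I (Minnie): min(20, 20, 6, 19) = 6
B (Maxine): max(9, 17, 6, 1) = 17
Root (Minnie): min(17, 12) = 12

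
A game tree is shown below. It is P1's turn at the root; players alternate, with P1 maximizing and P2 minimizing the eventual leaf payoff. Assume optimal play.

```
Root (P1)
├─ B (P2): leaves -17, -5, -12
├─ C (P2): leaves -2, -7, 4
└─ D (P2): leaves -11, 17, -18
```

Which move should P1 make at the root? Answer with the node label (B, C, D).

B (P2): min(-17, -5, -12) = -17
C (P2): min(-2, -7, 4) = -7
D (P2): min(-11, 17, -18) = -18
Root (P1): max(-17, -7, -18) = -7
P1 picks the child with the highest value: C (value -7).

C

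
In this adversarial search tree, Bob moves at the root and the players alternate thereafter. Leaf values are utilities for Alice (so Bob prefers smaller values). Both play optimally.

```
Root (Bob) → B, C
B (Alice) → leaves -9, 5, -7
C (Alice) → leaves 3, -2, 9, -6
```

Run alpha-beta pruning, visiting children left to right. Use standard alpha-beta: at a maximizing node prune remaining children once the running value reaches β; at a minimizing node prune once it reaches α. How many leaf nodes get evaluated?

6

B [α=-∞,β=+∞]: v=5
C [α=-∞,β=5]: v=9 after child 3 ≥ β → β-cutoff, skip 1
Root [α=-∞,β=+∞]: v=5
Leaves evaluated: 6 of 7.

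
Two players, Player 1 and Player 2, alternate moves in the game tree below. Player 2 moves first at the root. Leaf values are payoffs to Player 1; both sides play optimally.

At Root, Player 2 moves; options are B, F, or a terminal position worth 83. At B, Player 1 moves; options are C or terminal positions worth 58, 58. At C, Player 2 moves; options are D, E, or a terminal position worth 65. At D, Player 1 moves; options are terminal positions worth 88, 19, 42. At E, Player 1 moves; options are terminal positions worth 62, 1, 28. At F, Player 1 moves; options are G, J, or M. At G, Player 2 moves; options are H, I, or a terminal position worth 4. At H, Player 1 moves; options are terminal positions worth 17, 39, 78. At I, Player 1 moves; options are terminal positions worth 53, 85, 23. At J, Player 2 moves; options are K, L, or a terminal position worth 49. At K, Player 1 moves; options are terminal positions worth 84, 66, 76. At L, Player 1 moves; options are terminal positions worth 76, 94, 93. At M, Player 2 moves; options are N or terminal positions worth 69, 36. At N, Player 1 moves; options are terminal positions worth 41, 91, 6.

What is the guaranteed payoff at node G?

H: max(17, 39, 78) = 78
I: max(53, 85, 23) = 85
G: min(78, 85, 4) = 4

4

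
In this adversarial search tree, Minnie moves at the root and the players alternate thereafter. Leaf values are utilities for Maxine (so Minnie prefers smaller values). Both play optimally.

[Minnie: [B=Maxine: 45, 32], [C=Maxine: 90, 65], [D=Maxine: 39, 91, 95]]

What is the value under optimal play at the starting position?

45

B (Maxine): max(45, 32) = 45
C (Maxine): max(90, 65) = 90
D (Maxine): max(39, 91, 95) = 95
Root (Minnie): min(45, 90, 95) = 45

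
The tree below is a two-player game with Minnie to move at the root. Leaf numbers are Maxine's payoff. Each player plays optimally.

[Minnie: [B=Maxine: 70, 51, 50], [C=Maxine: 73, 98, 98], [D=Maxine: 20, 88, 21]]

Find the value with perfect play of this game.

70

B (Maxine): max(70, 51, 50) = 70
C (Maxine): max(73, 98, 98) = 98
D (Maxine): max(20, 88, 21) = 88
Root (Minnie): min(70, 98, 88) = 70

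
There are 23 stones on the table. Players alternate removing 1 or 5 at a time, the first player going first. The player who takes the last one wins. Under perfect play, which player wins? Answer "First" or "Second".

Compute winning (W) and losing (L) positions by backward induction:
i:   0  1  2  3  4  5  6  7  8  9 10 11 12 13 14 15 16 17 18 19 20 21 22 23
     L  W  L  W  L  W  L  W  L  W  L  W  L  W  L  W  L  W  L  W  L  W  L  W
Position 23 is W, so the first player wins.

First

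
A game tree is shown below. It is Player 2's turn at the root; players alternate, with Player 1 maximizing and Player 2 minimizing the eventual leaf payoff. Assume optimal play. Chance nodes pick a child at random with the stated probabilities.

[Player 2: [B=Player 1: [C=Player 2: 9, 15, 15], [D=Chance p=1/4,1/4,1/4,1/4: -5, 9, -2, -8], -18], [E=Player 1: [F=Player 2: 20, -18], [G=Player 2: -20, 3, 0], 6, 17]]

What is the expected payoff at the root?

9

C (Player 2): min(9, 15, 15) = 9
D (Chance): 1/4·-5 + 1/4·9 + 1/4·-2 + 1/4·-8 = -1.5
B (Player 1): max(9, -1.5, -18) = 9
F (Player 2): min(20, -18) = -18
G (Player 2): min(-20, 3, 0) = -20
E (Player 1): max(-18, -20, 6, 17) = 17
Root (Player 2): min(9, 17) = 9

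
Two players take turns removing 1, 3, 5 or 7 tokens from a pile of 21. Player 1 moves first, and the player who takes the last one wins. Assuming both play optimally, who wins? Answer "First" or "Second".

Mark each pile size as W (mover wins) or L (mover loses):
i:   0  1  2  3  4  5  6  7  8  9 10 11 12 13 14 15 16 17 18 19 20 21
     L  W  L  W  L  W  L  W  L  W  L  W  L  W  L  W  L  W  L  W  L  W
Position 21 is W, so the first player wins.

First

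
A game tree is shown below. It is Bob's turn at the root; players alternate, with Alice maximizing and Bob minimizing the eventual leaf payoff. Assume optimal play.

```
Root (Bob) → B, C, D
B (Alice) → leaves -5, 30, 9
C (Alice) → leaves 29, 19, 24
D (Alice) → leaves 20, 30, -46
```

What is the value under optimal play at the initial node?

B (Alice): max(-5, 30, 9) = 30
C (Alice): max(29, 19, 24) = 29
D (Alice): max(20, 30, -46) = 30
Root (Bob): min(30, 29, 30) = 29

29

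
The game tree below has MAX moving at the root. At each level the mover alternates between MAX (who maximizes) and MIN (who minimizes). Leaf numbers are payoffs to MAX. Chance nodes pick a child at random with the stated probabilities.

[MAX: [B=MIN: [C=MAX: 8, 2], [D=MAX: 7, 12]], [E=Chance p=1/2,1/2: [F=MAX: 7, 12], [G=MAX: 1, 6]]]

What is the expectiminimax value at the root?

9

C (MAX): max(8, 2) = 8
D (MAX): max(7, 12) = 12
B (MIN): min(8, 12) = 8
F (MAX): max(7, 12) = 12
G (MAX): max(1, 6) = 6
E (Chance): 1/2·12 + 1/2·6 = 9
Root (MAX): max(8, 9) = 9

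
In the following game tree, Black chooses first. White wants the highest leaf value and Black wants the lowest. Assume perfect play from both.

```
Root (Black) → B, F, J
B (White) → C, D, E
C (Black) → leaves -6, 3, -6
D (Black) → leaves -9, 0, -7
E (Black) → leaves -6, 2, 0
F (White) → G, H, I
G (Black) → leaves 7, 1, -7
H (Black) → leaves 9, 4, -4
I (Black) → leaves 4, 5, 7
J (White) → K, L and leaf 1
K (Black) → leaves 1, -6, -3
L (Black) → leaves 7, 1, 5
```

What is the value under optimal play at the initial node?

C (Black): min(-6, 3, -6) = -6
D (Black): min(-9, 0, -7) = -9
E (Black): min(-6, 2, 0) = -6
B (White): max(-6, -9, -6) = -6
G (Black): min(7, 1, -7) = -7
H (Black): min(9, 4, -4) = -4
I (Black): min(4, 5, 7) = 4
F (White): max(-7, -4, 4) = 4
K (Black): min(1, -6, -3) = -6
L (Black): min(7, 1, 5) = 1
J (White): max(-6, 1, 1) = 1
Root (Black): min(-6, 4, 1) = -6

-6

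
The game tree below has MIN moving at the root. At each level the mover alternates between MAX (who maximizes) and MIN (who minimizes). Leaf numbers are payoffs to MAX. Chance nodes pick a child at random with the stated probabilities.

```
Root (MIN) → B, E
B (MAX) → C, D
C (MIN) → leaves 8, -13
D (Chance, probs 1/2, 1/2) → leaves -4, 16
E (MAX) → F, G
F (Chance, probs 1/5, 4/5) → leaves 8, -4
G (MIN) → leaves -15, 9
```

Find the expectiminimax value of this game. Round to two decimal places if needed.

-1.6

C (MIN): min(8, -13) = -13
D (Chance): 1/2·-4 + 1/2·16 = 6
B (MAX): max(-13, 6) = 6
F (Chance): 1/5·8 + 4/5·-4 = -1.6
G (MIN): min(-15, 9) = -15
E (MAX): max(-1.6, -15) = -1.6
Root (MIN): min(6, -1.6) = -1.6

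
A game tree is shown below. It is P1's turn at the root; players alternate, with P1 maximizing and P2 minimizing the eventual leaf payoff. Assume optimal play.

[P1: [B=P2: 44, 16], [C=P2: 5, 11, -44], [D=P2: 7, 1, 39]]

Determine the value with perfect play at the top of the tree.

B (P2): min(44, 16) = 16
C (P2): min(5, 11, -44) = -44
D (P2): min(7, 1, 39) = 1
Root (P1): max(16, -44, 1) = 16

16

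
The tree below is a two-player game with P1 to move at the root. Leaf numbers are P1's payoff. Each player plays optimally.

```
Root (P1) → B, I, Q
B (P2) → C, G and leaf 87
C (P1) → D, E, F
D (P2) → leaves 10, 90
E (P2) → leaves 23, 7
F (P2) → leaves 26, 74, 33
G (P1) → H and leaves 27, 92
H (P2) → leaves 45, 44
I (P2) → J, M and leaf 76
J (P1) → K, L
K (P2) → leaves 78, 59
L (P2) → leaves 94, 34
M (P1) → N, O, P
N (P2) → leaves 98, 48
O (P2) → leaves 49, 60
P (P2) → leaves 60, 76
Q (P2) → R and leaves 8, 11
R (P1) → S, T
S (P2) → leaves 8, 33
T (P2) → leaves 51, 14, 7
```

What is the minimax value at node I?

59

K: min(78, 59) = 59
L: min(94, 34) = 34
J: max(59, 34) = 59
N: min(98, 48) = 48
O: min(49, 60) = 49
P: min(60, 76) = 60
M: max(48, 49, 60) = 60
I: min(59, 60, 76) = 59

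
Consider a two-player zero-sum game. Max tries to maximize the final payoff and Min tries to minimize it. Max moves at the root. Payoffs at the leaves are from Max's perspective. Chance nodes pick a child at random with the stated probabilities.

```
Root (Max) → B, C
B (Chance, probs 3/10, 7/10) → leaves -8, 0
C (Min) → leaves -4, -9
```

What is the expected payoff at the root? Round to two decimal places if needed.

B (Chance): 3/10·-8 + 7/10·0 = -2.4
C (Min): min(-4, -9) = -9
Root (Max): max(-2.4, -9) = -2.4

-2.4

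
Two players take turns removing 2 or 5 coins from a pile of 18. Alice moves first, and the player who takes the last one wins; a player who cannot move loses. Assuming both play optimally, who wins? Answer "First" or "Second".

W/L table (W = player to move can force a win):
i:   0  1  2  3  4  5  6  7  8  9 10 11 12 13 14 15 16 17 18
     L  L  W  W  L  W  W  L  L  W  W  L  W  W  L  L  W  W  L
Position 18 is L, so the second player wins.

Second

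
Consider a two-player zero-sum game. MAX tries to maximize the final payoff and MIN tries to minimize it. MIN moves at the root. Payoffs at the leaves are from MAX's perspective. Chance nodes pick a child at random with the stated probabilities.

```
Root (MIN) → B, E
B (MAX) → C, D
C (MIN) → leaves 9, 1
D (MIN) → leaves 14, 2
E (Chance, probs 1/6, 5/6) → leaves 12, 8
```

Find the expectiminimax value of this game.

2

C (MIN): min(9, 1) = 1
D (MIN): min(14, 2) = 2
B (MAX): max(1, 2) = 2
E (Chance): 1/6·12 + 5/6·8 = 8.67
Root (MIN): min(2, 8.67) = 2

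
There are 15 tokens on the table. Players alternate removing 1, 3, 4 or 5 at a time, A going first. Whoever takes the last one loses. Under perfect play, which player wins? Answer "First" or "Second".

First

W/L table (W = player to move can force a win):
i:   0  1  2  3  4  5  6  7  8  9 10 11 12 13 14 15
     W  L  W  L  W  W  W  W  W  L  W  L  W  W  W  W
Position 15 is W, so the first player wins.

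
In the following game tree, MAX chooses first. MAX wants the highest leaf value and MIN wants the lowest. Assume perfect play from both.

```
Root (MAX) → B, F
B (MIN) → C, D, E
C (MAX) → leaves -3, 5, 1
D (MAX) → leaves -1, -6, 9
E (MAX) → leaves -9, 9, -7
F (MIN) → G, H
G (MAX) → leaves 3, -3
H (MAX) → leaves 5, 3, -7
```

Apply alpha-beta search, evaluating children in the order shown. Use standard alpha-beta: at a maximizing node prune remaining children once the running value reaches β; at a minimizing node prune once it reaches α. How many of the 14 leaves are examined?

10

C [α=-∞,β=+∞]: v=5
D [α=-∞,β=5]: v=9
E [α=-∞,β=5]: v=9 after child 2 ≥ β → β-cutoff, skip 1
B [α=-∞,β=+∞]: v=5
G [α=5,β=+∞]: v=3
F [α=5,β=+∞]: v=3 after child 1 ≤ α → α-cutoff, skip 1
Root [α=-∞,β=+∞]: v=5
Leaves evaluated: 10 of 14.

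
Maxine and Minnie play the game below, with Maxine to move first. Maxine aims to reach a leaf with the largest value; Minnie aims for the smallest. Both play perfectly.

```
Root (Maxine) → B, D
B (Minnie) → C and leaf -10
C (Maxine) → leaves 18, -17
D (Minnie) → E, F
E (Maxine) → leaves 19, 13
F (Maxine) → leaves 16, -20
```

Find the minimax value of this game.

16

C (Maxine): max(18, -17) = 18
B (Minnie): min(18, -10) = -10
E (Maxine): max(19, 13) = 19
F (Maxine): max(16, -20) = 16
D (Minnie): min(19, 16) = 16
Root (Maxine): max(-10, 16) = 16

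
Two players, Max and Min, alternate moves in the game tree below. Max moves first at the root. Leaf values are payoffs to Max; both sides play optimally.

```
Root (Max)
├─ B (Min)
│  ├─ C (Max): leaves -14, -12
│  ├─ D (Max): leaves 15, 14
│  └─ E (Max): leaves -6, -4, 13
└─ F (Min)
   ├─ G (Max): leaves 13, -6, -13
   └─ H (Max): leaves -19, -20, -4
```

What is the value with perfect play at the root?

C (Max): max(-14, -12) = -12
D (Max): max(15, 14) = 15
E (Max): max(-6, -4, 13) = 13
B (Min): min(-12, 15, 13) = -12
G (Max): max(13, -6, -13) = 13
H (Max): max(-19, -20, -4) = -4
F (Min): min(13, -4) = -4
Root (Max): max(-12, -4) = -4

-4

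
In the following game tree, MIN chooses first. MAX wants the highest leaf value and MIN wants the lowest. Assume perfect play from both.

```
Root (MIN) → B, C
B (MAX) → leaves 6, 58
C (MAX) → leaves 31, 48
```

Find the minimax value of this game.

48

B (MAX): max(6, 58) = 58
C (MAX): max(31, 48) = 48
Root (MIN): min(58, 48) = 48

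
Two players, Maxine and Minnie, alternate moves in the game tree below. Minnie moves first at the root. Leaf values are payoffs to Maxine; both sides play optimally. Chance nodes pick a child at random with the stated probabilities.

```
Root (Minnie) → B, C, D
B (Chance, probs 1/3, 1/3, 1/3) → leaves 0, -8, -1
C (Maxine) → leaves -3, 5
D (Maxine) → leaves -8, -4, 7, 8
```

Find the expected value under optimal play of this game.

B (Chance): 1/3·0 + 1/3·-8 + 1/3·-1 = -3
C (Maxine): max(-3, 5) = 5
D (Maxine): max(-8, -4, 7, 8) = 8
Root (Minnie): min(-3, 5, 8) = -3

-3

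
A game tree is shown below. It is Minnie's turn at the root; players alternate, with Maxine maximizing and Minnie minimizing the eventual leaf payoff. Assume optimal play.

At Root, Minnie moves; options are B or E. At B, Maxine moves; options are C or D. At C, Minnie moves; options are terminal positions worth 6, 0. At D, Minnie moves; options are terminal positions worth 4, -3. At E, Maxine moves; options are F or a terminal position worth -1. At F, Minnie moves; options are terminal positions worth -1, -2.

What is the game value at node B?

0

C: min(6, 0) = 0
D: min(4, -3) = -3
B: max(0, -3) = 0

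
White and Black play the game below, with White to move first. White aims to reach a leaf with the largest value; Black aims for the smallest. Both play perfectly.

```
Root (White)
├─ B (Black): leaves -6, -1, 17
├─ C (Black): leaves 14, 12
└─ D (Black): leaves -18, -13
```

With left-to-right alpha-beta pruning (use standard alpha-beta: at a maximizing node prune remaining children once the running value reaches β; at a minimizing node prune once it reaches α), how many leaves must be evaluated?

B [α=-∞,β=+∞]: v=-6
C [α=-6,β=+∞]: v=12
D [α=12,β=+∞]: v=-18 after child 1 ≤ α → α-cutoff, skip 1
Root [α=-∞,β=+∞]: v=12
Leaves evaluated: 6 of 7.

6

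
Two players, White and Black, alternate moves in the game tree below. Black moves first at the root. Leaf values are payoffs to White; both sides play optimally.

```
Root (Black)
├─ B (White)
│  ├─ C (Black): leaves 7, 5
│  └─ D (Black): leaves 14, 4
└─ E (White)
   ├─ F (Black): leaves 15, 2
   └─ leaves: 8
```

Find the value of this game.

5

C (Black): min(7, 5) = 5
D (Black): min(14, 4) = 4
B (White): max(5, 4) = 5
F (Black): min(15, 2) = 2
E (White): max(2, 8) = 8
Root (Black): min(5, 8) = 5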